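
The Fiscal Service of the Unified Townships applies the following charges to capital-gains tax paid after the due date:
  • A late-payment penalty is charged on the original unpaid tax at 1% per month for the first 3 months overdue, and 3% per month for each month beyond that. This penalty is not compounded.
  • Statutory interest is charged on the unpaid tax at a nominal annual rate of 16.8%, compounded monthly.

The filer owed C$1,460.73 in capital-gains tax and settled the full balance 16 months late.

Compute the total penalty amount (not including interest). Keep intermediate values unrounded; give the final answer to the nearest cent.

C$613.51

Penalty, months 1–3: 3 × 1% × C$1,460.73 = C$43.82…
Penalty, months 4–16: 13 × 3% × C$1,460.73 = C$569.68…
Total penalty = C$43.82… + C$569.68… = C$613.51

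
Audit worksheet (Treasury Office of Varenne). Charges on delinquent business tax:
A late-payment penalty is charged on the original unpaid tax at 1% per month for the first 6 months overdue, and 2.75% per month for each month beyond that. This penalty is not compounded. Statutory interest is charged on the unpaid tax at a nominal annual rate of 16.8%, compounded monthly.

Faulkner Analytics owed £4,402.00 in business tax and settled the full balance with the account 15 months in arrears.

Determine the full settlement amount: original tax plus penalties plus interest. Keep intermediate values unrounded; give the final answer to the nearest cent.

Penalty, months 1–6: 6 × 1% × £4,402.00 = £264.12
Penalty, months 7–15: 9 × 2.75% × £4,402.00 = £1,089.50…
Interest (16.8%/yr ÷ 12 = 1.4%/month): £4,402.00 × ((1 + 0.014)^15 − 1) = £1,020.7473…
Total = £4,402.00 + £1,353.6150 + £1,020.7473… = £6,776.36

£6,776.36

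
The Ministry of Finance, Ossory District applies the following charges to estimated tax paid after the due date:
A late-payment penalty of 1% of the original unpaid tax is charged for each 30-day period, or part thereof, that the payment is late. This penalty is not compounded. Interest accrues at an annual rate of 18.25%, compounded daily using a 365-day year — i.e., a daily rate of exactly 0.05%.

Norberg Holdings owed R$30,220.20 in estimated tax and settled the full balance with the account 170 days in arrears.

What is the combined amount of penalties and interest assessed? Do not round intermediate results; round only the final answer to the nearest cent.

Penalty periods: ⌈170/30⌉ = 6; penalty = 6 × 1% × R$30,220.20 = R$1,813.21…
Interest: R$30,220.20 × ((1 + 0.0005)^170 − 1) = R$30,220.20 × 0.08869394… = R$2,680.3486…
Penalties + interest = R$1,813.2120 + R$2,680.3486… = R$4,493.56

R$4,493.56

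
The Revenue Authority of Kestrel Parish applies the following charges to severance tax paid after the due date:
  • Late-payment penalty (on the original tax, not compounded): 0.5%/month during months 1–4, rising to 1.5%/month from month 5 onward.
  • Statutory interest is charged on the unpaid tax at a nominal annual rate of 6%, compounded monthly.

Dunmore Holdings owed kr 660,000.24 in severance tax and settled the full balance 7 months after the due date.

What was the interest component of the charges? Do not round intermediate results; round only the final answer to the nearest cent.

kr 23,449.41

Interest (6%/yr ÷ 12 = 0.5%/month): kr 660,000.24 × ((1 + 0.005)^7 − 1) = kr 23,449.4105…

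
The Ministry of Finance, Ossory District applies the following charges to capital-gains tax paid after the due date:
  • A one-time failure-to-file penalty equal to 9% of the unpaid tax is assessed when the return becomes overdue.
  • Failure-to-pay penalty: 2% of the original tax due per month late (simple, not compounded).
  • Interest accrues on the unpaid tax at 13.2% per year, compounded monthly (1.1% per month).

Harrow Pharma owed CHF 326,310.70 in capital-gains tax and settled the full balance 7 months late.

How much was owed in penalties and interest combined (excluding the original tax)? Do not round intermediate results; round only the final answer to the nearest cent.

CHF 101,021.91

Failure-to-file penalty: 9% × CHF 326,310.70 = CHF 29,367.96…
Failure-to-pay penalty: 7 × 2% × CHF 326,310.70 = CHF 45,683.50…
Interest: CHF 326,310.70 × ((1 + 0.011)^7 − 1) = CHF 326,310.70 × 0.0795881… = CHF 25,970.4489…
Penalties + interest = CHF 75,051.4610 + CHF 25,970.4489… = CHF 101,021.91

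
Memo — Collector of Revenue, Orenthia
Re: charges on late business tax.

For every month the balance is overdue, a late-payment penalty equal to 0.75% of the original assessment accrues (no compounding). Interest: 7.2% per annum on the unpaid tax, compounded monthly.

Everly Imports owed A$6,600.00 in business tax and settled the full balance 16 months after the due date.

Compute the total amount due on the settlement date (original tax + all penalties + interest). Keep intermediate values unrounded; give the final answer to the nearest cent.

Late-payment penalty: 16 × 0.75% × A$6,600.00 = A$792.00
Interest (7.2%/yr ÷ 12 = 0.6%/month): A$6,600.00 × ((1 + 0.006)^16 − 1) = A$662.9261…
Total = A$6,600.00 + A$792.0000 + A$662.9261… = A$8,054.93

A$8,054.93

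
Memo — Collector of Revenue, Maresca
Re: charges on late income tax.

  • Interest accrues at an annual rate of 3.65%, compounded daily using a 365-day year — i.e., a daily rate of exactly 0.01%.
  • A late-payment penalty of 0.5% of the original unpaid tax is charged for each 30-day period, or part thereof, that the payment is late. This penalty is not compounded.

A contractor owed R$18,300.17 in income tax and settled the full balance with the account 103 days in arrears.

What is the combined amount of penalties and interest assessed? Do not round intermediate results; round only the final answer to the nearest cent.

Penalty periods: ⌈103/30⌉ = 4; penalty = 4 × 0.5% × R$18,300.17 = R$366.00…
Interest: R$18,300.17 × ((1 + 0.0001)^103 − 1) = R$18,300.17 × 0.01035271… = R$189.4563…
Penalties + interest = R$366.0034 + R$189.4563… = R$555.46

R$555.46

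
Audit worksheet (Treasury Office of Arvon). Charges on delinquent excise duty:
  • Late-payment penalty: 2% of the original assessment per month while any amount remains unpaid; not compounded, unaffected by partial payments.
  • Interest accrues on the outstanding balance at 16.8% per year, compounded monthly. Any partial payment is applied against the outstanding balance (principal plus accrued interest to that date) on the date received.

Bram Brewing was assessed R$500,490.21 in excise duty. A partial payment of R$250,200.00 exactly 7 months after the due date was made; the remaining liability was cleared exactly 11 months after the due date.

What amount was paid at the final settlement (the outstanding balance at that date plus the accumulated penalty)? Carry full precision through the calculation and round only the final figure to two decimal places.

R$428,793.71

Monthly rate = 16.8% ÷ 12 = 1.4%
Balance at month 7: R$500,490.2100 × (1 + 0.014)^7 = R$551,647.0140…
After R$250,200.00 payment: R$551,647.0140… − R$250,200.00 = R$301,447.0140…
Balance at month 11: R$301,447.0140… × (1 + 0.014)^4 = R$318,685.8687…
Penalty: 11 × 2% × R$500,490.21 = R$110,107.85…
Final settlement = outstanding balance + penalty = R$318,685.8687… + R$110,107.85… = R$428,793.71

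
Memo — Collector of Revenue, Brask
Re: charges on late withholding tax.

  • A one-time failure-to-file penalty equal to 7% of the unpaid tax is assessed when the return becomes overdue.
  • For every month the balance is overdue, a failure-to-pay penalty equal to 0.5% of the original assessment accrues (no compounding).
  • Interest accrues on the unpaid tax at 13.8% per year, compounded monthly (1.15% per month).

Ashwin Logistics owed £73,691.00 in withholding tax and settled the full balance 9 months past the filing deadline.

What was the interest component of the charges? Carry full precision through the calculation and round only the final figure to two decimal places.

Interest: £73,691.00 × ((1 + 0.0115)^9 − 1) = £73,691.00 × 0.1083910… = £7,987.4399…

£7,987.44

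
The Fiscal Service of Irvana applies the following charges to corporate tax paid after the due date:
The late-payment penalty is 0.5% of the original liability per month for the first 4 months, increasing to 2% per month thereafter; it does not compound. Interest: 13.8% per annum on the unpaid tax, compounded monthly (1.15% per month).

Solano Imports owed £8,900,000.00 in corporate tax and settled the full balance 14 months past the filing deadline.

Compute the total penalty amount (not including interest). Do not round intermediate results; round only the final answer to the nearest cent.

£1,958,000.00

Penalty, months 1–4: 4 × 0.5% × £8,900,000.00 = £178,000.00
Penalty, months 5–14: 10 × 2% × £8,900,000.00 = £1,780,000.00
Total penalty = £178,000.00 + £1,780,000.00 = £1,958,000.00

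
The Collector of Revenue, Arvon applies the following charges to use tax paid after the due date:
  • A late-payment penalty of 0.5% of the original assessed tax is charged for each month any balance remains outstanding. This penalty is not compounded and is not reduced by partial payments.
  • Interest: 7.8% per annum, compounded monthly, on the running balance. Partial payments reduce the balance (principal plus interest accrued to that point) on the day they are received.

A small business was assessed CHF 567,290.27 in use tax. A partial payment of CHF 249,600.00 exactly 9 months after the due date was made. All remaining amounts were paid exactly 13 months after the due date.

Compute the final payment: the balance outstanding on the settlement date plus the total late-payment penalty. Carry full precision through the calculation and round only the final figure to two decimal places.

CHF 397,861.81

Monthly rate = 7.8% ÷ 12 = 0.65%
Balance at month 9: CHF 567,290.2700 × (1 + 0.0065)^9 = CHF 601,352.8143…
After CHF 249,600.00 payment: CHF 601,352.8143… − CHF 249,600.00 = CHF 351,752.8143…
Balance at month 13: CHF 351,752.8143… × (1 + 0.0065)^4 = CHF 360,987.9438…
Penalty: 13 × 0.5% × CHF 567,290.27 = CHF 36,873.87…
Final settlement = outstanding balance + penalty = CHF 360,987.9438… + CHF 36,873.87… = CHF 397,861.81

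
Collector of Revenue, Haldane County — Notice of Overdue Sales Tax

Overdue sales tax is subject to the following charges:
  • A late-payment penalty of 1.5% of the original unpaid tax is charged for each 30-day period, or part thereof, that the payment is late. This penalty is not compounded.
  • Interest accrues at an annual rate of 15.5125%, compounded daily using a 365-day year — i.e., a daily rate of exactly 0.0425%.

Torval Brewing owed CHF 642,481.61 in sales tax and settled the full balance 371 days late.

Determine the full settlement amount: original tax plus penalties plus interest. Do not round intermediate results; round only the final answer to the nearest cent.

CHF 877,466.95

Penalty periods: ⌈371/30⌉ = 13; penalty = 13 × 1.5% × CHF 642,481.61 = CHF 125,283.91…
Interest: CHF 642,481.61 × ((1 + 0.000425)^371 − 1) = CHF 642,481.61 × 0.17074641… = CHF 109,701.4291…
Total = CHF 642,481.61 + CHF 125,283.9140… + CHF 109,701.4291… = CHF 877,466.95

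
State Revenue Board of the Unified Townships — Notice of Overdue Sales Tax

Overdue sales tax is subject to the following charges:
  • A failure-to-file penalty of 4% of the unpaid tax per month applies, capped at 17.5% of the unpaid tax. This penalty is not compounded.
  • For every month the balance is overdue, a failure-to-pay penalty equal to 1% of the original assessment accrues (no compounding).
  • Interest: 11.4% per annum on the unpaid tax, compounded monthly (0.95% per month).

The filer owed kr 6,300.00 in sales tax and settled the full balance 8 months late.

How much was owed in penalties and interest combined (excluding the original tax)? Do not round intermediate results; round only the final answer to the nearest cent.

kr 2,101.53

Failure-to-file: 8 × 4% × kr 6,300.00 = kr 2,016.00, capped at 17.5% × kr 6,300.00 = kr 1,102.50
Failure-to-pay penalty: 8 × 1% × kr 6,300.00 = kr 504.00
Interest: kr 6,300.00 × ((1 + 0.0095)^8 − 1) = kr 6,300.00 × 0.0785756… = kr 495.0262…
Penalties + interest = kr 1,606.5000 + kr 495.0262… = kr 2,101.53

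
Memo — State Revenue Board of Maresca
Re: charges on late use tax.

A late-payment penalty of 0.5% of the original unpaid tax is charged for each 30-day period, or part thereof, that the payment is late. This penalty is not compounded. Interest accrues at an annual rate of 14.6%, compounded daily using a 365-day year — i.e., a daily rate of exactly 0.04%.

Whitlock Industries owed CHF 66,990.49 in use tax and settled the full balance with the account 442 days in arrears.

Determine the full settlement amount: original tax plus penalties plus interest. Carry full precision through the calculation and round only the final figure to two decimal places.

CHF 84,967.40

Penalty periods: ⌈442/30⌉ = 15; penalty = 15 × 0.5% × CHF 66,990.49 = CHF 5,024.29…
Interest: CHF 66,990.49 × ((1 + 0.0004)^442 − 1) = CHF 66,990.49 × 0.19335020… = CHF 12,952.6249…
Total = CHF 66,990.49 + CHF 5,024.2868… + CHF 12,952.6249… = CHF 84,967.40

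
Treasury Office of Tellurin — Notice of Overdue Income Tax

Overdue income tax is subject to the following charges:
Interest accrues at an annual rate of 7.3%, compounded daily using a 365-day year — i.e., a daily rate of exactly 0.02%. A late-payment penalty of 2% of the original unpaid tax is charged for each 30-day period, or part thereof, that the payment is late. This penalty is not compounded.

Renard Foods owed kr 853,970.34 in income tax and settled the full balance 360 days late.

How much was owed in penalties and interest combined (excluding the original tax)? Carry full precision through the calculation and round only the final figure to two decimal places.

kr 268,699.72

Penalty periods: ⌈360/30⌉ = 12; penalty = 12 × 2% × kr 853,970.34 = kr 204,952.88…
Interest: kr 853,970.34 × ((1 + 0.0002)^360 − 1) = kr 853,970.34 × 0.07464761… = kr 63,746.8428…
Penalties + interest = kr 204,952.8816 + kr 63,746.8428… = kr 268,699.72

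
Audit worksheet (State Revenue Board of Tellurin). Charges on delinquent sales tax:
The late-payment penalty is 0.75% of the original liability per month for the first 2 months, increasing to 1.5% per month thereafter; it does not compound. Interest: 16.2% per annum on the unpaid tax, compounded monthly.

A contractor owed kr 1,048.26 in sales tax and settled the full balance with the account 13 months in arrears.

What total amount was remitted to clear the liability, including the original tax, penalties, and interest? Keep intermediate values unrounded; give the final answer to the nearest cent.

Penalty, months 1–2: 2 × 0.75% × kr 1,048.26 = kr 15.72…
Penalty, months 3–13: 11 × 1.5% × kr 1,048.26 = kr 172.96…
Interest (16.2%/yr ÷ 12 = 1.35%/month): kr 1,048.26 × ((1 + 0.0135)^13 − 1) = kr 199.6343…
Total = kr 1,048.26 + kr 188.6868 + kr 199.6343… = kr 1,436.58

kr 1,436.58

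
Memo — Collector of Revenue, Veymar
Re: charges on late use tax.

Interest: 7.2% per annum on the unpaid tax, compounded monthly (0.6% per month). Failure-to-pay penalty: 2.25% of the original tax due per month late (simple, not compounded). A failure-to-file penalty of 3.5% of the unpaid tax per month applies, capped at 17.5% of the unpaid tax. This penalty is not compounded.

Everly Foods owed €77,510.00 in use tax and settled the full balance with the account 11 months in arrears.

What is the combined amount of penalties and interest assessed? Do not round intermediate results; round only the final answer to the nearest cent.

€38,019.90

Failure-to-file: 11 × 3.5% × €77,510.00 = €29,841.35, capped at 17.5% × €77,510.00 = €13,564.25
Failure-to-pay penalty: 11 × 2.25% × €77,510.00 = €19,183.73…
Interest: €77,510.00 × ((1 + 0.006)^11 − 1) = €77,510.00 × 0.0680161… = €5,271.9257…
Penalties + interest = €32,747.9750 + €5,271.9257… = €38,019.90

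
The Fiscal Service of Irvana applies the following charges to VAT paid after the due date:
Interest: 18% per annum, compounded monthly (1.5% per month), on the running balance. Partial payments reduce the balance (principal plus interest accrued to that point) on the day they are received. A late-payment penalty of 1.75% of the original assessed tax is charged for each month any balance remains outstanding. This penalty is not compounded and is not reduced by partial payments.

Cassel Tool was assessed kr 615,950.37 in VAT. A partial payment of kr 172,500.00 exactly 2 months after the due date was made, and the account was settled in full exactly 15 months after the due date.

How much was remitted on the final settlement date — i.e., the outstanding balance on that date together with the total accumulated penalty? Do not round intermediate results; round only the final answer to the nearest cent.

kr 722,430.08

Balance at month 2: kr 615,950.3700 × (1 + 0.015)^2 = kr 634,567.4699…
After kr 172,500.00 payment: kr 634,567.4699… − kr 172,500.00 = kr 462,067.4699…
Balance at month 15: kr 462,067.4699… × (1 + 0.015)^13 = kr 560,743.1074…
Penalty: 15 × 1.75% × kr 615,950.37 = kr 161,686.97…
Final settlement = outstanding balance + penalty = kr 560,743.1074… + kr 161,686.97… = kr 722,430.08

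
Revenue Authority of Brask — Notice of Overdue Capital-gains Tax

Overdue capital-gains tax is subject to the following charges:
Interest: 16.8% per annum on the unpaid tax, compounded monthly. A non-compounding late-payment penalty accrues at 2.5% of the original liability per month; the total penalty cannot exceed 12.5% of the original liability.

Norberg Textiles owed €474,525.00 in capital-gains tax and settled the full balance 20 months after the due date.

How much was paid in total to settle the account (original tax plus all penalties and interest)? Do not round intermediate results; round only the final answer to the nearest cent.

€685,955.75

Penalty (uncapped): 20 × 2.5% × €474,525.00 = €237,262.50; cap = 12.5% × €474,525.00 = €59,315.63… → penalty = €59,315.63…
Interest (16.8%/yr ÷ 12 = 1.4%/month): €474,525.00 × ((1 + 0.014)^20 − 1) = €152,115.1216…
Total = €474,525.00 + €59,315.6250 + €152,115.1216… = €685,955.75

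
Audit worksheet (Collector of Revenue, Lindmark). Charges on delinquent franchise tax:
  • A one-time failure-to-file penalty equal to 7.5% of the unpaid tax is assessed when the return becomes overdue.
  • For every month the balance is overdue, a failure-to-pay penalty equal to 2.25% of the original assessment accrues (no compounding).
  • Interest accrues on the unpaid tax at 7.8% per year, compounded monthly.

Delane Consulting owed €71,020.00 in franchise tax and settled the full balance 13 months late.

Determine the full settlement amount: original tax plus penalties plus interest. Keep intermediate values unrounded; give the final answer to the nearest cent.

€103,360.76

Failure-to-file penalty: 7.5% × €71,020.00 = €5,326.50
Failure-to-pay penalty = 2.25% × €71,020.00 × 13 mo = €20,773.35
Interest (7.8%/yr ÷ 12 = 0.65%/month): €71,020.00 × ((1 + 0.0065)^13 − 1) = €6,240.9062…
Total = €71,020.00 + €26,099.8500 + €6,240.9062… = €103,360.76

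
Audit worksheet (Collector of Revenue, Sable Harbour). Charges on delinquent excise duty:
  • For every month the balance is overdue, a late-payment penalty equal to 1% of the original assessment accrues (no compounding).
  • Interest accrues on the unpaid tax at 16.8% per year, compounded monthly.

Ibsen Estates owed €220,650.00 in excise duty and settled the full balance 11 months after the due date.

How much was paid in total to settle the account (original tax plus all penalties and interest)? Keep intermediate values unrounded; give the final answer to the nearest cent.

Late-payment penalty = 1% × €220,650.00 × 11 mo = €24,271.50
Interest (16.8%/yr ÷ 12 = 1.4%/month): €220,650.00 × ((1 + 0.014)^11 − 1) = €36,461.4613…
Total = €220,650.00 + €24,271.5000 + €36,461.4613… = €281,382.96

€281,382.96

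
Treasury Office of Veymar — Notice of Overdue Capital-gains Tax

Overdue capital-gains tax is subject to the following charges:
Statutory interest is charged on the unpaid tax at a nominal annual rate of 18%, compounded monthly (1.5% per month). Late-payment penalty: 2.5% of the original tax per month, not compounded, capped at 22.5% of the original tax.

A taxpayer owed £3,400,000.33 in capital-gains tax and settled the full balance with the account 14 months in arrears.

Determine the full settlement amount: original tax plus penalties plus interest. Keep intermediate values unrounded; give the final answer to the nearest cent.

Penalty (uncapped): 14 × 2.5% × £3,400,000.33 = £1,190,000.12…; cap = 22.5% × £3,400,000.33 = £765,000.07… → penalty = £765,000.07…
Interest: £3,400,000.33 × ((1 + 0.015)^14 − 1) = £3,400,000.33 × 0.2317557… = £787,969.5608…
Total = £3,400,000.33 + £765,000.0743… + £787,969.5608… = £4,952,969.97

£4,952,969.97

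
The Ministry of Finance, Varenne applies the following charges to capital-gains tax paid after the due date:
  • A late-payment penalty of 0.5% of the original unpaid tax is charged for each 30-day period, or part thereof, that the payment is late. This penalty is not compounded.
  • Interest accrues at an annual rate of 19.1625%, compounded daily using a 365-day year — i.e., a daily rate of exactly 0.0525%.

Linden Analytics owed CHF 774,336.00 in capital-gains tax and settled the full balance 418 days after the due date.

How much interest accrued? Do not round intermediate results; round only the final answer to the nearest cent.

CHF 189,960.00

Interest: CHF 774,336.00 × ((1 + 0.000525)^418 − 1) = CHF 774,336.00 × 0.24531986… = CHF 189,960.0010…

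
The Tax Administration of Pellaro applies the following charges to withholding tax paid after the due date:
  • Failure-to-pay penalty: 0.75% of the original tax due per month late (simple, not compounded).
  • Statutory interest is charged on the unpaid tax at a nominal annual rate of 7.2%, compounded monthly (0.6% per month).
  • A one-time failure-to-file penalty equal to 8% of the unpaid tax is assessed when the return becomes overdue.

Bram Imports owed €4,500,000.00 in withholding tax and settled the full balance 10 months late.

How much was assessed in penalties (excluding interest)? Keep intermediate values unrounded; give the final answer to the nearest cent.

€697,500.00

Failure-to-file penalty: 8% × €4,500,000.00 = €360,000.00
Failure-to-pay penalty: 10 × 0.75% × €4,500,000.00 = €337,500.00
Total penalty = €360,000.00 + €337,500.00 = €697,500.00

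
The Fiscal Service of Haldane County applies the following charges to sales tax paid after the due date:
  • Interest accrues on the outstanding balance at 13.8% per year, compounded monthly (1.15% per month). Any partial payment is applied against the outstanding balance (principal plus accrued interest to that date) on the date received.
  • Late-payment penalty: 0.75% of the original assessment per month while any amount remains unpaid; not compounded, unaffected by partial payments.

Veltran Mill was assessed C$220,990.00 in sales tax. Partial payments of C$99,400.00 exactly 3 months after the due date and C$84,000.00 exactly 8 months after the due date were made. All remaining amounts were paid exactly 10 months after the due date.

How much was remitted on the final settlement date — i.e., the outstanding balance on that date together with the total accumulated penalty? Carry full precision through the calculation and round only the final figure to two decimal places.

C$70,708.20

Balance at month 3: C$220,990.0000 × (1 + 0.0115)^3 = C$228,702.1689…
After C$99,400.00 payment: C$228,702.1689… − C$99,400.00 = C$129,302.1689…
Balance at month 8: C$129,302.1689… × (1 + 0.0115)^5 = C$136,910.0236…
After C$84,000.00 payment: C$136,910.0236… − C$84,000.00 = C$52,910.0236…
Balance at month 10: C$52,910.0236… × (1 + 0.0115)^2 = C$54,133.9515…
Penalty: 10 × 0.75% × C$220,990.00 = C$16,574.25
Final settlement = outstanding balance + penalty = C$54,133.9515… + C$16,574.25 = C$70,708.20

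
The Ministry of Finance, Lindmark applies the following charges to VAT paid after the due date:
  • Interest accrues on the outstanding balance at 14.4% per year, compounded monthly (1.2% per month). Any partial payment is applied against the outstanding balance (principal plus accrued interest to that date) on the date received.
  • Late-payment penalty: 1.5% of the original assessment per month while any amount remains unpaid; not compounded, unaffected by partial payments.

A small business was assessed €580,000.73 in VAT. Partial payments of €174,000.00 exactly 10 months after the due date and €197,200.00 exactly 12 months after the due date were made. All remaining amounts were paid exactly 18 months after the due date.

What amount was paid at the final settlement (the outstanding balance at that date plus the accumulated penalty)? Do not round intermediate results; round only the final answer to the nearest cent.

€472,261.67

Balance at month 10: €580,000.7300 × (1 + 0.012)^10 = €653,482.0537…
After €174,000.00 payment: €653,482.0537… − €174,000.00 = €479,482.0537…
Balance at month 12: €479,482.0537… × (1 + 0.012)^2 = €491,058.6684…
After €197,200.00 payment: €491,058.6684… − €197,200.00 = €293,858.6684…
Balance at month 18: €293,858.6684… × (1 + 0.012)^6 = €315,661.4748…
Penalty: 18 × 1.5% × €580,000.73 = €156,600.20…
Final settlement = outstanding balance + penalty = €315,661.4748… + €156,600.20… = €472,261.67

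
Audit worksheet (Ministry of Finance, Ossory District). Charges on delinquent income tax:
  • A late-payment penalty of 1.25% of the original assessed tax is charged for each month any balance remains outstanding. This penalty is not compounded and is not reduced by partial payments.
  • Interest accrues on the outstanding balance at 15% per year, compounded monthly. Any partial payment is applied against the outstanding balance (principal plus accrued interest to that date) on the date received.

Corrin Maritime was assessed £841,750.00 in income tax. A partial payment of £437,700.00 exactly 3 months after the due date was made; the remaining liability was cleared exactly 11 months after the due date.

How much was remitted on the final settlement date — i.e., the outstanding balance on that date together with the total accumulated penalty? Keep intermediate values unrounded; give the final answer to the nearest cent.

Monthly rate = 15% ÷ 12 = 1.25%
Balance at month 3: £841,750.0000 × (1 + 0.0125)^3 = £873,711.8394…
After £437,700.00 payment: £873,711.8394… − £437,700.00 = £436,011.8394…
Balance at month 11: £436,011.8394… × (1 + 0.0125)^8 = £481,569.0165…
Penalty: 11 × 1.25% × £841,750.00 = £115,740.63…
Final settlement = outstanding balance + penalty = £481,569.0165… + £115,740.63… = £597,309.64

£597,309.64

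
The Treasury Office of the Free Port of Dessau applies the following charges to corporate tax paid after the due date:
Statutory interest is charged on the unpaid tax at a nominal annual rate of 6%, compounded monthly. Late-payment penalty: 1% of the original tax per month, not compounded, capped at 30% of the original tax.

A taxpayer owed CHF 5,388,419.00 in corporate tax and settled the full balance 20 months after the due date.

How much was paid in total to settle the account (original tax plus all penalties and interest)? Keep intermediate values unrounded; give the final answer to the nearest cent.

Penalty: 20 × 1% × CHF 5,388,419.00 = CHF 1,077,683.80 (below the 30% cap of CHF 1,616,525.70)
Interest (6%/yr ÷ 12 = 0.5%/month): CHF 5,388,419.00 × ((1 + 0.005)^20 − 1) = CHF 565,221.3211…
Total = CHF 5,388,419.00 + CHF 1,077,683.8000 + CHF 565,221.3211… = CHF 7,031,324.12

CHF 7,031,324.12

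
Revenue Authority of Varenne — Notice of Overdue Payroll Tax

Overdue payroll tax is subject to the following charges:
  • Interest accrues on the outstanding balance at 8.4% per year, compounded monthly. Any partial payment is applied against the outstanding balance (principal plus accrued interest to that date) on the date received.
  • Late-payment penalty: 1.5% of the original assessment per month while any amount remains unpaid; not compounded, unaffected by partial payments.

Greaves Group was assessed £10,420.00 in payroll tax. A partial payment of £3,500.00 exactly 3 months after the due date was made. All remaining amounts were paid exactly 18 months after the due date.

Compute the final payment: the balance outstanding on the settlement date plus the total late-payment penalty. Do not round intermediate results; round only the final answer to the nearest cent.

Monthly rate = 8.4% ÷ 12 = 0.7%
Balance at month 3: £10,420.0000 × (1 + 0.007)^3 = £10,640.3553…
After £3,500.00 payment: £10,640.3553… − £3,500.00 = £7,140.3553…
Balance at month 18: £7,140.3553… × (1 + 0.007)^15 = £7,927.9679…
Penalty: 18 × 1.5% × £10,420.00 = £2,813.40
Final settlement = outstanding balance + penalty = £7,927.9679… + £2,813.40 = £10,741.37

£10,741.37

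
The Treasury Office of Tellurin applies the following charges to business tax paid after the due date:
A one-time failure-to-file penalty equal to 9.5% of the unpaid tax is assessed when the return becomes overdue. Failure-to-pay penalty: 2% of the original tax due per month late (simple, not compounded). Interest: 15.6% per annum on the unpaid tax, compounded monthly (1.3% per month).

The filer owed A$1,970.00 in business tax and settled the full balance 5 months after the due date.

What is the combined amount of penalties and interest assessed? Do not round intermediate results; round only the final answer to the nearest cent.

Failure-to-file penalty: 9.5% × A$1,970.00 = A$187.15
Failure-to-pay penalty = 2% × A$1,970.00 × 5 mo = A$197.00
Interest: A$1,970.00 × ((1 + 0.013)^5 − 1) = A$1,970.00 × 0.0667121… = A$131.4229…
Penalties + interest = A$384.1500 + A$131.4229… = A$515.57

A$515.57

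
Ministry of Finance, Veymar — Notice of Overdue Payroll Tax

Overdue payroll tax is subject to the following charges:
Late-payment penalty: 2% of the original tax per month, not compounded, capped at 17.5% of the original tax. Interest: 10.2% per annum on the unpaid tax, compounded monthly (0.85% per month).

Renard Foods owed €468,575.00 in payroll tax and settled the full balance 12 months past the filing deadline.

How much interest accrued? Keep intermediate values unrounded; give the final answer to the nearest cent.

Interest: €468,575.00 × ((1 + 0.0085)^12 − 1) = €468,575.00 × 0.1069062… = €50,093.5853…

€50,093.59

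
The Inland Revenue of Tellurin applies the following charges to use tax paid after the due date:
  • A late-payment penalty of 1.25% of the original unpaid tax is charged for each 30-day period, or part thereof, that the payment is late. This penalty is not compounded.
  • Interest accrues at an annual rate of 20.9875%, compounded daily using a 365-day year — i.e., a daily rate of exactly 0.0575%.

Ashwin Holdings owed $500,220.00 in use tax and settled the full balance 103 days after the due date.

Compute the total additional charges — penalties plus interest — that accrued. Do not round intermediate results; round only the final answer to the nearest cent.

Penalty periods: ⌈103/30⌉ = 4; penalty = 4 × 1.25% × $500,220.00 = $25,011.00
Interest: $500,220.00 × ((1 + 0.000575)^103 − 1) = $500,220.00 × 0.06099588… = $30,511.3606…
Penalties + interest = $25,011.0000 + $30,511.3606… = $55,522.36

$55,522.36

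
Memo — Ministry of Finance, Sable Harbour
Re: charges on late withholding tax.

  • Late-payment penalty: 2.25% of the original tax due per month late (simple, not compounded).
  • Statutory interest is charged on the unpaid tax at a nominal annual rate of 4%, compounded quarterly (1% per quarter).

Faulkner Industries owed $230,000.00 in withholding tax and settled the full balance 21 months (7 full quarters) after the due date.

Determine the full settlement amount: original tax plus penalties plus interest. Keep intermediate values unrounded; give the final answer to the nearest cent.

$355,266.13

Late-payment penalty = 2.25% × $230,000.00 × 21 mo = $108,675.00
Interest: $230,000.00 × ((1 + 0.01)^7 − 1) = $230,000.00 × 0.0721354… = $16,591.1310…
Total = $230,000.00 + $108,675.0000 + $16,591.1310… = $355,266.13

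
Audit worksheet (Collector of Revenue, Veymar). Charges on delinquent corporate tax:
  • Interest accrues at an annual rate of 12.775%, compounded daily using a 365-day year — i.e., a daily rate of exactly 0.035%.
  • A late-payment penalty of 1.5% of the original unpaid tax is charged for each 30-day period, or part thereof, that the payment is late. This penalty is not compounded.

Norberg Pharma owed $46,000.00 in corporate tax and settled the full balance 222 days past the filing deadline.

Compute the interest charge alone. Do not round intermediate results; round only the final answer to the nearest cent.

$3,716.05

Interest: $46,000.00 × ((1 + 0.00035)^222 − 1) = $46,000.00 × 0.08078368… = $3,716.0492…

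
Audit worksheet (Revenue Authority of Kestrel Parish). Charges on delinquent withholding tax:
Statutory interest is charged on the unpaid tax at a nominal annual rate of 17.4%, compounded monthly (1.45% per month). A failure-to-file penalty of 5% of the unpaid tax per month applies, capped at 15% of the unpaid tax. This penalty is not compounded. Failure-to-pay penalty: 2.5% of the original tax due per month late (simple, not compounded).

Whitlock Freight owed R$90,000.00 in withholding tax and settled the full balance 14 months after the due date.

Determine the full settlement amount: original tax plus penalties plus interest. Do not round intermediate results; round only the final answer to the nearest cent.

Failure-to-file: 14 × 5% × R$90,000.00 = R$63,000.00, capped at 15% × R$90,000.00 = R$13,500.00
Failure-to-pay penalty: 14 × 2.5% × R$90,000.00 = R$31,500.00
Interest: R$90,000.00 × ((1 + 0.0145)^14 − 1) = R$90,000.00 × 0.2232880… = R$20,095.9209…
Total = R$90,000.00 + R$45,000.0000 + R$20,095.9209… = R$155,095.92

R$155,095.92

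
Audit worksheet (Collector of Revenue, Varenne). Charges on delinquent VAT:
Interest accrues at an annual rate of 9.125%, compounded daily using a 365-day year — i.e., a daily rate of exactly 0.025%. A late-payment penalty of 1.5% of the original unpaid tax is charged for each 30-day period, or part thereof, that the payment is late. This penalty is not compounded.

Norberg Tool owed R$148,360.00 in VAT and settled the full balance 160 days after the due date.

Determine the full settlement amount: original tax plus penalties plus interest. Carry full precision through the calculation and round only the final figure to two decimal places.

Penalty periods: ⌈160/30⌉ = 6; penalty = 6 × 1.5% × R$148,360.00 = R$13,352.40
Interest: R$148,360.00 × ((1 + 0.00025)^160 − 1) = R$148,360.00 × 0.04080557… = R$6,053.9145…
Total = R$148,360.00 + R$13,352.4000 + R$6,053.9145… = R$167,766.31

R$167,766.31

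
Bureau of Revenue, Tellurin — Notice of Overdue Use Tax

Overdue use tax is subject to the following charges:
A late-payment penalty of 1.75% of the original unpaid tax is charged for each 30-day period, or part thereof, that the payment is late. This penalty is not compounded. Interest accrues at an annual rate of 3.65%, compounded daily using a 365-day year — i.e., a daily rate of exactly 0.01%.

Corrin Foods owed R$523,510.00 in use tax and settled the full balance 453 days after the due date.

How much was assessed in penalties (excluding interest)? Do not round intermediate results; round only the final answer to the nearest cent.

R$146,582.80

Penalty periods: ⌈453/30⌉ = 16; penalty = 16 × 1.75% × R$523,510.00 = R$146,582.80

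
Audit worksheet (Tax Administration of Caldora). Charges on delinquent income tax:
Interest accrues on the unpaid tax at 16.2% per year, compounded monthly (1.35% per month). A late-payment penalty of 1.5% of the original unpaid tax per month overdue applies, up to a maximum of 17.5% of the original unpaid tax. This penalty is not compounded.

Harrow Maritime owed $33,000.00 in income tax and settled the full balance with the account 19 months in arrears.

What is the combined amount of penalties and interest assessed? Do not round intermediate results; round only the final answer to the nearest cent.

$15,351.04

Penalty (uncapped): 19 × 1.5% × $33,000.00 = $9,405.00; cap = 17.5% × $33,000.00 = $5,775.00 → penalty = $5,775.00
Interest: $33,000.00 × ((1 + 0.0135)^19 − 1) = $33,000.00 × 0.2901830… = $9,576.0383…
Penalties + interest = $5,775.0000 + $9,576.0383… = $15,351.04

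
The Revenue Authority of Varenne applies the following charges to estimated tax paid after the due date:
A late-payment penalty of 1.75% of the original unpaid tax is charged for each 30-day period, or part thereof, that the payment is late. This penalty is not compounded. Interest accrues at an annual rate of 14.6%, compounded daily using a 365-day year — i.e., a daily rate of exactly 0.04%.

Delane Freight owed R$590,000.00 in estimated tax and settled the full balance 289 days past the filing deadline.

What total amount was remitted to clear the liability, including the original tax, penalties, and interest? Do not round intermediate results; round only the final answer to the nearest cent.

Penalty periods: ⌈289/30⌉ = 10; penalty = 10 × 1.75% × R$590,000.00 = R$103,250.00
Interest: R$590,000.00 × ((1 + 0.0004)^289 − 1) = R$590,000.00 × 0.12252082… = R$72,287.2824…
Total = R$590,000.00 + R$103,250.0000 + R$72,287.2824… = R$765,537.28

R$765,537.28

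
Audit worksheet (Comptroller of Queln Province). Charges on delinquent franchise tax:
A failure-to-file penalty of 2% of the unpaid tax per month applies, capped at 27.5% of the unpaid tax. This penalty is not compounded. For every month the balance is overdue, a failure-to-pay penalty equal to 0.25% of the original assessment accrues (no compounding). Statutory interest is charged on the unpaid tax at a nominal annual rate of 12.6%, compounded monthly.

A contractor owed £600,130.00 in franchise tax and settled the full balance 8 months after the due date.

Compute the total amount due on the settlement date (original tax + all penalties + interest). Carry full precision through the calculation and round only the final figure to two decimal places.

£760,456.34

Failure-to-file: 8 × 2% × £600,130.00 = £96,020.80 (under the 27.5% cap)
Failure-to-pay penalty: 8 × 0.25% × £600,130.00 = £12,002.60
Interest (12.6%/yr ÷ 12 = 1.05%/month): £600,130.00 × ((1 + 0.0105)^8 − 1) = £52,302.9409…
Total = £600,130.00 + £108,023.4000 + £52,302.9409… = £760,456.34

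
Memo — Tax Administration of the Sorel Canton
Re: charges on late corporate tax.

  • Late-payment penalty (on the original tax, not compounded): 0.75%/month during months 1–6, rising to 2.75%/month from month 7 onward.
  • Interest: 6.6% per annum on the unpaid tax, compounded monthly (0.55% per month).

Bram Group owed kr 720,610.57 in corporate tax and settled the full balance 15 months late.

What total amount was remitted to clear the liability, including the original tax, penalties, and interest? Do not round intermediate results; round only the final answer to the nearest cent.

Penalty, months 1–6: 6 × 0.75% × kr 720,610.57 = kr 32,427.48…
Penalty, months 7–15: 9 × 2.75% × kr 720,610.57 = kr 178,351.12…
Interest: kr 720,610.57 × ((1 + 0.0055)^15 − 1) = kr 720,610.57 × 0.0857532… = kr 61,794.6731…
Total = kr 720,610.57 + kr 210,778.5917… + kr 61,794.6731… = kr 993,183.83

kr 993,183.83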